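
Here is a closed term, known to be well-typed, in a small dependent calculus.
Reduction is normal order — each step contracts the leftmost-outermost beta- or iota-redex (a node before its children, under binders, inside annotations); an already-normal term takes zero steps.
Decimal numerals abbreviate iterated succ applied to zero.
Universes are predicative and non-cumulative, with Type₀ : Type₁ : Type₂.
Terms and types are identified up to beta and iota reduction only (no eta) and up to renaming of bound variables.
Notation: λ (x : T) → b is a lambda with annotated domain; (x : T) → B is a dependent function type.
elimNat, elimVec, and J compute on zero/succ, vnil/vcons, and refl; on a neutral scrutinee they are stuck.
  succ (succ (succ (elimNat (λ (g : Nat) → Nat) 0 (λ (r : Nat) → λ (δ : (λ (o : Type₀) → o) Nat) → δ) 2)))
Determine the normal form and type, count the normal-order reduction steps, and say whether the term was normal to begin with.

reduced normal form:
  3
the term's type:
  Nat
normal-order step count: 7
already normal: no
first contracted redex: an elimNat iota-redex


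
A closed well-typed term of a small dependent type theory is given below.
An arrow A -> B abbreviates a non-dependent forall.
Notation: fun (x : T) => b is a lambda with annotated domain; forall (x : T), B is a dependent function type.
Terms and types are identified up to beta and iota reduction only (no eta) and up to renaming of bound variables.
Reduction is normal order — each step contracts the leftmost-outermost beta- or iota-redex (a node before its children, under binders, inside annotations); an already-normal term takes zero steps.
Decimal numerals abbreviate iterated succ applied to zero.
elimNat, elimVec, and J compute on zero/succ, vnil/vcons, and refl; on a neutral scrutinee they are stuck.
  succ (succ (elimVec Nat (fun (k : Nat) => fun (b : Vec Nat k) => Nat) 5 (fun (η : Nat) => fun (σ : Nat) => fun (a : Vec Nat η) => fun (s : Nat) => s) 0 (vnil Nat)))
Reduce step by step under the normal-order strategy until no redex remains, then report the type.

normal-order reduction:
  succ (succ (elimVec Nat (fun (k : Nat) => fun (b : Vec Nat k) => Nat) 5 (fun (η : Nat) => fun (σ : Nat) => fun (a : Vec Nat η) => fun (s : Nat) => s) 0 (vnil Nat)))
  ~> 7
the term's type:
  Nat


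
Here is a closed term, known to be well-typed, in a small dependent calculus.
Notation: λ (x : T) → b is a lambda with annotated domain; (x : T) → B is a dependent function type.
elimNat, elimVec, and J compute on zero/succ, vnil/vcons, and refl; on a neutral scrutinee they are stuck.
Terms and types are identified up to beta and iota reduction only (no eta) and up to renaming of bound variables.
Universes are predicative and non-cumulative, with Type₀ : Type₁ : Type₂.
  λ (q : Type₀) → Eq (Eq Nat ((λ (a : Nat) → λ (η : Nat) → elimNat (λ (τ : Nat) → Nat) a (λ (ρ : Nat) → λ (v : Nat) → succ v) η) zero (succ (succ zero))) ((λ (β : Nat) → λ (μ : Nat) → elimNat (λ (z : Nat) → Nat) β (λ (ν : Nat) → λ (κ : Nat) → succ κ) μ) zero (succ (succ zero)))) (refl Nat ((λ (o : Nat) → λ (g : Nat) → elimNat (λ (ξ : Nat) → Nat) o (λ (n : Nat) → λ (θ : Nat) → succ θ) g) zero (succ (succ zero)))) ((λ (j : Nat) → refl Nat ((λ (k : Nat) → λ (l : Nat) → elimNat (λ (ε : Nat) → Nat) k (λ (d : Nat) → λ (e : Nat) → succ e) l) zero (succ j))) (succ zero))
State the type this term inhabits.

the term's type:
  (q : Type₀) → Type₀


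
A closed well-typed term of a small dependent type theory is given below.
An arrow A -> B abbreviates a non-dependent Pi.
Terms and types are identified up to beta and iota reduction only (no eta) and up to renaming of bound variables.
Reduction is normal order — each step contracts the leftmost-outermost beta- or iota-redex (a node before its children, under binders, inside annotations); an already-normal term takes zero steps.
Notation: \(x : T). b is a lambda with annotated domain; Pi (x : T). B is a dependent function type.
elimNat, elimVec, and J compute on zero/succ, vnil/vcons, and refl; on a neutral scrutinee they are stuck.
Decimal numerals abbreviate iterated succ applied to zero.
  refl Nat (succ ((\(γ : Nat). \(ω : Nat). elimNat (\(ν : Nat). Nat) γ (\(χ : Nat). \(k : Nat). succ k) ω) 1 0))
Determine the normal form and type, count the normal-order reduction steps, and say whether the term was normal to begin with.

resulting normal form:
  refl Nat 2
type:
  Eq Nat 2 2
reduction steps (normal order): 3
term was already normal: no
first contracted redex: a beta-redex


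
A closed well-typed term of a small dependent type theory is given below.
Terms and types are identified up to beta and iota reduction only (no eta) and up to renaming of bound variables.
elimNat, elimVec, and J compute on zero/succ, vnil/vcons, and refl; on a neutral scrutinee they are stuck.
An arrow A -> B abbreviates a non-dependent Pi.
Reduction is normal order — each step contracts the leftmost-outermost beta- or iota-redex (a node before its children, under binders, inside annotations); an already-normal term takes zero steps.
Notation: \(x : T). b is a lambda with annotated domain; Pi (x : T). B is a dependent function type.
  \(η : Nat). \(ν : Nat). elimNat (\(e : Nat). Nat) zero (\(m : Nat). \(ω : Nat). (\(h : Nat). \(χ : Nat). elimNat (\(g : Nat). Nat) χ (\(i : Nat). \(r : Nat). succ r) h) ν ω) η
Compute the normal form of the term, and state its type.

reduced normal form:
  \(η : Nat). \(ν : Nat). elimNat (\(e : Nat). Nat) zero (\(m : Nat). \(ω : Nat). elimNat (\(h : Nat). Nat) ω (\(χ : Nat). \(g : Nat). succ g) ν) η
type:
  Nat -> Nat -> Nat


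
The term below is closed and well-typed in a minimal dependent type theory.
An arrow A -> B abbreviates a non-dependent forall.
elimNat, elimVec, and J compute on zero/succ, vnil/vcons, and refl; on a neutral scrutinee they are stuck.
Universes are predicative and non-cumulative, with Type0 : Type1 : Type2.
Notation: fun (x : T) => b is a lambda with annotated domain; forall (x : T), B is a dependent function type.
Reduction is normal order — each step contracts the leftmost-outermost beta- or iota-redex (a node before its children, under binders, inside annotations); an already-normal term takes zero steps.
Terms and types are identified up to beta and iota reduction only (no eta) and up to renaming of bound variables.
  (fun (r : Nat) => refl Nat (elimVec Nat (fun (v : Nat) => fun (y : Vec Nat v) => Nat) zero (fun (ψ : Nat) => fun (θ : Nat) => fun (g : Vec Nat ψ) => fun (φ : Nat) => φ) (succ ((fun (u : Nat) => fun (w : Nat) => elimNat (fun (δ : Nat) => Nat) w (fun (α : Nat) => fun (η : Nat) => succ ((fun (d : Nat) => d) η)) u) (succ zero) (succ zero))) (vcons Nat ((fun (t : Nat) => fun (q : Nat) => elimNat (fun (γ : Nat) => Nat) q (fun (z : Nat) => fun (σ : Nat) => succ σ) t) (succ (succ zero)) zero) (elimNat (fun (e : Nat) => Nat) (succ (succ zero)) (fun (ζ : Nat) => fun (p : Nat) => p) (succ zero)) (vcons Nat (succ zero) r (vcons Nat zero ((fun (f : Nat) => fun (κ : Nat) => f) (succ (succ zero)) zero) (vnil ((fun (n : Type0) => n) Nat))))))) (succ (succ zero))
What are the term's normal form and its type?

normal form:
  refl Nat zero
the term's type:
  Eq Nat zero zero


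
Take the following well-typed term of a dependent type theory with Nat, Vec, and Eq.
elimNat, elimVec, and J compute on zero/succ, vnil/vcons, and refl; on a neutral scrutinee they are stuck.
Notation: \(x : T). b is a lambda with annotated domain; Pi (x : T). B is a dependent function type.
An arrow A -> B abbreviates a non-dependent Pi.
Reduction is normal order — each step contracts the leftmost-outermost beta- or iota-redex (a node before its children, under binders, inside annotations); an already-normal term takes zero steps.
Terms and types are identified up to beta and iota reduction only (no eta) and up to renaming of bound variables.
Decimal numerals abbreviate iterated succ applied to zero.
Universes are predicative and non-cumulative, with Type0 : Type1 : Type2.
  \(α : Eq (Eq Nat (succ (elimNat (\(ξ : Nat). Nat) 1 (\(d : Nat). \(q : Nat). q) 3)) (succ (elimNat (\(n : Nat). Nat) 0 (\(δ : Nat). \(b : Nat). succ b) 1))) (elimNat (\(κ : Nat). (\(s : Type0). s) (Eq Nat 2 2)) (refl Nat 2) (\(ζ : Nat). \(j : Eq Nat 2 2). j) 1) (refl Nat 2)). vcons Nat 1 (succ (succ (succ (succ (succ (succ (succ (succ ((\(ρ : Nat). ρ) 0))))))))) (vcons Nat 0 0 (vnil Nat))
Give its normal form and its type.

normal form:
  \(α : Eq (Eq Nat 2 2) (refl Nat 2) (refl Nat 2)). vcons Nat 1 8 (vcons Nat 0 0 (vnil Nat))
the term's type:
  Eq (Eq Nat 2 2) (refl Nat 2) (refl Nat 2) -> Vec Nat 2
observation: the term reaches its normal form after 19 normal-order steps.


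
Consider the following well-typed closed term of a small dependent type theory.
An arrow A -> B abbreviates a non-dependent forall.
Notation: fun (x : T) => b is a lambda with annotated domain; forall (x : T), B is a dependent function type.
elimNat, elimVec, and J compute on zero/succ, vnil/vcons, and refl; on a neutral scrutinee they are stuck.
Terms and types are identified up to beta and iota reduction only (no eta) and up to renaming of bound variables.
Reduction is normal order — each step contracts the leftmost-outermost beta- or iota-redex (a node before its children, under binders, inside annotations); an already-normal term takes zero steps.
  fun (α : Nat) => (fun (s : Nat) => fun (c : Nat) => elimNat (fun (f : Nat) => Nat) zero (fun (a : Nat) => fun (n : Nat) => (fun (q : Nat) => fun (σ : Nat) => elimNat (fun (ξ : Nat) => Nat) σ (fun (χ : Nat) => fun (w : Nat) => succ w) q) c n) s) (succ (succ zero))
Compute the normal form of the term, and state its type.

normal form:
  fun (α : Nat) => fun (s : Nat) => elimNat (fun (c : Nat) => Nat) (elimNat (fun (f : Nat) => Nat) zero (fun (a : Nat) => fun (n : Nat) => succ n) s) (fun (q : Nat) => fun (σ : Nat) => succ σ) s
inferred type:
  Nat -> Nat -> Nat
observation: reduction starts at a beta-redex, and 12 normal-order steps reach the normal form.


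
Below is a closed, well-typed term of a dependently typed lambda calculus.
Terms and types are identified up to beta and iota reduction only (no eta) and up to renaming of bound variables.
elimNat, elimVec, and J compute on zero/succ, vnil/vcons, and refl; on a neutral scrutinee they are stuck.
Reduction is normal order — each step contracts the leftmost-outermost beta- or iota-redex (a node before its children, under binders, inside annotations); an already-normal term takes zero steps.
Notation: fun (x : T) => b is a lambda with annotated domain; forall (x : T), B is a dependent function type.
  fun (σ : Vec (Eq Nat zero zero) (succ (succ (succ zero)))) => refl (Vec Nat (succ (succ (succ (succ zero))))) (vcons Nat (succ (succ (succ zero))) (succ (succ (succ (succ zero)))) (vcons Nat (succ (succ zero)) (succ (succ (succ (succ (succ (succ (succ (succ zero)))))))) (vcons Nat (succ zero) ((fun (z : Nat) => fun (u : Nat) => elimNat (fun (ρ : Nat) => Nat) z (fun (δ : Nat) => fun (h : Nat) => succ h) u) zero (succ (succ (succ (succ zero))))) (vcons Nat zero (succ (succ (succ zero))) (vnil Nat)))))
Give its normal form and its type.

reduced normal form:
  fun (σ : Vec (Eq Nat zero zero) (succ (succ (succ zero)))) => refl (Vec Nat (succ (succ (succ (succ zero))))) (vcons Nat (succ (succ (succ zero))) (succ (succ (succ (succ zero)))) (vcons Nat (succ (succ zero)) (succ (succ (succ (succ (succ (succ (succ (succ zero)))))))) (vcons Nat (succ zero) (succ (succ (succ (succ zero)))) (vcons Nat zero (succ (succ (succ zero))) (vnil Nat)))))
inferred type:
  forall (σ : Vec (Eq Nat zero zero) (succ (succ (succ zero)))), Eq (Vec Nat (succ (succ (succ (succ zero))))) (vcons Nat (succ (succ (succ zero))) (succ (succ (succ (succ zero)))) (vcons Nat (succ (succ zero)) (succ (succ (succ (succ (succ (succ (succ (succ zero)))))))) (vcons Nat (succ zero) (succ (succ (succ (succ zero)))) (vcons Nat zero (succ (succ (succ zero))) (vnil Nat))))) (vcons Nat (succ (succ (succ zero))) (succ (succ (succ (succ zero)))) (vcons Nat (succ (succ zero)) (succ (succ (succ (succ (succ (succ (succ (succ zero)))))))) (vcons Nat (succ zero) (succ (succ (succ (succ zero)))) (vcons Nat zero (succ (succ (succ zero))) (vnil Nat)))))
observation: 15 normal-order steps separate the term from its normal form.


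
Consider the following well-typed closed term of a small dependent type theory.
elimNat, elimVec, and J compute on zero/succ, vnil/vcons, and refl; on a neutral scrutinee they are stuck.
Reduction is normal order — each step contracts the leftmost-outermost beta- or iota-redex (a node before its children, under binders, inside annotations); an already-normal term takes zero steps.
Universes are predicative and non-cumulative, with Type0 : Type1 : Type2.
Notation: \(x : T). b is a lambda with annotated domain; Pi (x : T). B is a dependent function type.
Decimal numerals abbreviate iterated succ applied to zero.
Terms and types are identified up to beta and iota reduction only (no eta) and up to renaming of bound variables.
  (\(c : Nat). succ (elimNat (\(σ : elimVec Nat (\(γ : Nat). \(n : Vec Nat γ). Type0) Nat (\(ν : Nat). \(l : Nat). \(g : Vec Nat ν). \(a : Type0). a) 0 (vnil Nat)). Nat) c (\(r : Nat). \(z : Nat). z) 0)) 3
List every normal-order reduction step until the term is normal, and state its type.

reduction (normal order):
  (\(c : Nat). succ (elimNat (\(σ : elimVec Nat (\(γ : Nat). \(n : Vec Nat γ). Type0) Nat (\(ν : Nat). \(l : Nat). \(g : Vec Nat ν). \(a : Type0). a) 0 (vnil Nat)). Nat) c (\(r : Nat). \(z : Nat). z) 0)) 3
  ~> succ (elimNat (\(c : elimVec Nat (\(σ : Nat). \(γ : Vec Nat σ). Type0) Nat (\(n : Nat). \(ν : Nat). \(l : Vec Nat n). \(g : Type0). g) 0 (vnil Nat)). Nat) 3 (\(a : Nat). \(r : Nat). r) 0)
  ~> 4
type:
  Nat


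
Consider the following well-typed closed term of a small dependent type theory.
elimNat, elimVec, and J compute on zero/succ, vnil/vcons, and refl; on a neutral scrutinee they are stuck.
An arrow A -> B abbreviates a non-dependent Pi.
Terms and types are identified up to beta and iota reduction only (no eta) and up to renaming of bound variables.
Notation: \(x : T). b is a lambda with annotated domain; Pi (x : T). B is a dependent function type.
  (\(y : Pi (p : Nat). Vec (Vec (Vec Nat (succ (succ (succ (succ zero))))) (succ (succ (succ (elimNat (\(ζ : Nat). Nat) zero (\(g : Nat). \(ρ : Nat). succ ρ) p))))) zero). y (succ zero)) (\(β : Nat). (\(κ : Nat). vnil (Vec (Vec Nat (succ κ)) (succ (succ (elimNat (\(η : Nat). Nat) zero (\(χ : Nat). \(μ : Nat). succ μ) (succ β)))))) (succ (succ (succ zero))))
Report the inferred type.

inferred type:
  Vec (Vec (Vec Nat (succ (succ (succ (succ zero))))) (succ (succ (succ (succ zero))))) zero


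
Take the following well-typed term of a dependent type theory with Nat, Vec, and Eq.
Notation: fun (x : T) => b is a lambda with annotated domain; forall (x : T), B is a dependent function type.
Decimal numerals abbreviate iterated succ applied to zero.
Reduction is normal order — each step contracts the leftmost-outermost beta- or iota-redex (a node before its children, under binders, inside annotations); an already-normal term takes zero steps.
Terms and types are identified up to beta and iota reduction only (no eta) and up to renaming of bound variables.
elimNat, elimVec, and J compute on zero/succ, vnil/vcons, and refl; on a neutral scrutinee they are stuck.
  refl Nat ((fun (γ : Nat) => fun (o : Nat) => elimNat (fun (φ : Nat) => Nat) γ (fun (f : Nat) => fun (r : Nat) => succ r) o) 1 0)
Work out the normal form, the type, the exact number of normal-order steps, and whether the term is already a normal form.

resulting normal form:
  refl Nat 1
the term's type:
  Eq Nat 1 1
steps to reach normal form (normal order): 3
term was already normal: no
first contracted redex: a beta-redex


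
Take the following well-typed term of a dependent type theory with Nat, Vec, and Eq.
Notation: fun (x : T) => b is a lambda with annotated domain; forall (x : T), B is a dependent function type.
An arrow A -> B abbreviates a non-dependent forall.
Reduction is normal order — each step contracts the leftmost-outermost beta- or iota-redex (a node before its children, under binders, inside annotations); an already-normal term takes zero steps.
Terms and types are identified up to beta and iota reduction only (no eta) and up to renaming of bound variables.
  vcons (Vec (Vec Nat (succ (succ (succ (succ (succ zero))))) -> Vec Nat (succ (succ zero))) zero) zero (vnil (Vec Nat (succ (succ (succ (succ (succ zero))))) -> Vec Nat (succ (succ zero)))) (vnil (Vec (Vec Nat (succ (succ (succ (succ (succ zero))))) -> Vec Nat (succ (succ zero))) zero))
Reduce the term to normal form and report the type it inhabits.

reduced normal form:
  vcons (Vec (Vec Nat (succ (succ (succ (succ (succ zero))))) -> Vec Nat (succ (succ zero))) zero) zero (vnil (Vec Nat (succ (succ (succ (succ (succ zero))))) -> Vec Nat (succ (succ zero)))) (vnil (Vec (Vec Nat (succ (succ (succ (succ (succ zero))))) -> Vec Nat (succ (succ zero))) zero))
the term's type:
  Vec (Vec (Vec Nat (succ (succ (succ (succ (succ zero))))) -> Vec Nat (succ (succ zero))) zero) (succ zero)


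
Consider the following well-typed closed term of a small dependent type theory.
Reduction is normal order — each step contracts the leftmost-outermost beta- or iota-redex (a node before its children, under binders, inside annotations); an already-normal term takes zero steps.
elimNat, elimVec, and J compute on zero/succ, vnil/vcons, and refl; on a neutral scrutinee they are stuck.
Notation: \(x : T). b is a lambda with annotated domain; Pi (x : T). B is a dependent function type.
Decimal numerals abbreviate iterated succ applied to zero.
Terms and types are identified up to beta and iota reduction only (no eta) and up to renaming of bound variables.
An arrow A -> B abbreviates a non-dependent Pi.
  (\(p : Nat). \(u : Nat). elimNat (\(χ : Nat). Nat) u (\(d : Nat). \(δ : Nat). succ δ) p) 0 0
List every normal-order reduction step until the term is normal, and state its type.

normal-order reduction:
  (\(p : Nat). \(u : Nat). elimNat (\(χ : Nat). Nat) u (\(d : Nat). \(δ : Nat). succ δ) p) 0 0
  ~> (\(p : Nat). elimNat (\(u : Nat). Nat) p (\(χ : Nat). \(d : Nat). succ d) 0) 0
  ~> elimNat (\(p : Nat). Nat) 0 (\(u : Nat). \(χ : Nat). succ χ) 0
  ~> 0
inferred type:
  Nat


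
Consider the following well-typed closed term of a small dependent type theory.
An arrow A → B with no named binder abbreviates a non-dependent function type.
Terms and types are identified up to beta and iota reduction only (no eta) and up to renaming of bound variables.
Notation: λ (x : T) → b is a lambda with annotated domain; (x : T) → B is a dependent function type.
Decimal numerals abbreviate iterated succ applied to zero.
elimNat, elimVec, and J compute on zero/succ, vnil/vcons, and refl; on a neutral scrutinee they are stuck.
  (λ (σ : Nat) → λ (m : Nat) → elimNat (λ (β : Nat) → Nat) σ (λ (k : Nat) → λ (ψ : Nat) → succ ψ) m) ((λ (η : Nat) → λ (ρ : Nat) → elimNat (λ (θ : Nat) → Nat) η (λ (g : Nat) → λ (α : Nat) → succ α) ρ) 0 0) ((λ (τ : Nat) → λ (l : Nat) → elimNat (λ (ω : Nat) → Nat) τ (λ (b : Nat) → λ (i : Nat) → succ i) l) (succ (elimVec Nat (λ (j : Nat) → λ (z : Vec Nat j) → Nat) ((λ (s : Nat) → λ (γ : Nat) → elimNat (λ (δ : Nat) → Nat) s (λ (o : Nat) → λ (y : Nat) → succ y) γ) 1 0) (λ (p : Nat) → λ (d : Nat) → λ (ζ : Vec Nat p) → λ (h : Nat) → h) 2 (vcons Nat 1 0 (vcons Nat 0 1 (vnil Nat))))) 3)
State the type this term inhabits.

inferred type:
  Nat


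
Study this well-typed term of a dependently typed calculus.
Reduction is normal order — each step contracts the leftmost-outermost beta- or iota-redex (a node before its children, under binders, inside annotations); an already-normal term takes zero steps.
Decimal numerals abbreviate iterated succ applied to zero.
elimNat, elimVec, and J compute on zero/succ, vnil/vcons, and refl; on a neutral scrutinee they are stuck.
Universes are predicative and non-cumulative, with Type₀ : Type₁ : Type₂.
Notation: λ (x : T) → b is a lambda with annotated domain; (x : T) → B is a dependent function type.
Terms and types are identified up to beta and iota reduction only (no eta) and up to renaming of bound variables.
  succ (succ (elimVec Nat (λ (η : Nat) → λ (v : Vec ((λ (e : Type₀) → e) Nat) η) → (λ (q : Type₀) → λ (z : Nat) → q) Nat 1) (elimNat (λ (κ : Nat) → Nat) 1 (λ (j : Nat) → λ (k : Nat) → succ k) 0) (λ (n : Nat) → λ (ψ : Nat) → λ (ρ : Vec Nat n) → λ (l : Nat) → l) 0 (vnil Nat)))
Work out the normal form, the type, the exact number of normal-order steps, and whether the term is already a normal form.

reduced normal form:
  3
type:
  Nat
reduction steps (normal order): 2
already normal: no
first redex: an elimVec iota-redex


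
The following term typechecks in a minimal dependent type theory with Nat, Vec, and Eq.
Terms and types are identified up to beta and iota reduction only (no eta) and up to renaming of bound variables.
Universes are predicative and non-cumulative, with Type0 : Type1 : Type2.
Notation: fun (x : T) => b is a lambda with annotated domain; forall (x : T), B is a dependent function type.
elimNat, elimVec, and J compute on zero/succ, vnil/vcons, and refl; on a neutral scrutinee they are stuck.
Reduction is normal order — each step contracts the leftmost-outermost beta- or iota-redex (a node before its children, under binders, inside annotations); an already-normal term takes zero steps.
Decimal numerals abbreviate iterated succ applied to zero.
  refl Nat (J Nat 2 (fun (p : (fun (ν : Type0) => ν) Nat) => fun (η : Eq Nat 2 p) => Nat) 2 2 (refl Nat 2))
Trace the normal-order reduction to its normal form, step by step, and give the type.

normal-order reduction sequence:
  refl Nat (J Nat 2 (fun (p : (fun (ν : Type0) => ν) Nat) => fun (η : Eq Nat 2 p) => Nat) 2 2 (refl Nat 2))
  ~> refl Nat 2
type:
  Eq Nat 2 2


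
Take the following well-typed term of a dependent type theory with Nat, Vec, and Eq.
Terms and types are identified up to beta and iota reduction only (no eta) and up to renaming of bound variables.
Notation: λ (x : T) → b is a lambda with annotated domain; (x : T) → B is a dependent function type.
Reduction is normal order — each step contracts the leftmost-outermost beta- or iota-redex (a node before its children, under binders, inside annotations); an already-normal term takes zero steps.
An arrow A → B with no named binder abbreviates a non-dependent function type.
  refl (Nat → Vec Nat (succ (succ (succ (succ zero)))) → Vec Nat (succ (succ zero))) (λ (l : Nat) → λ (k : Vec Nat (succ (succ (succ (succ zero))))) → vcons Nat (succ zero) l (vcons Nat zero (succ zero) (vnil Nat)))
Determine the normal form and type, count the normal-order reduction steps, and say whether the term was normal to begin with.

normal form:
  refl (Nat → Vec Nat (succ (succ (succ (succ zero)))) → Vec Nat (succ (succ zero))) (λ (l : Nat) → λ (k : Vec Nat (succ (succ (succ (succ zero))))) → vcons Nat (succ zero) l (vcons Nat zero (succ zero) (vnil Nat)))
type:
  Eq (Nat → Vec Nat (succ (succ (succ (succ zero)))) → Vec Nat (succ (succ zero))) (λ (l : Nat) → λ (k : Vec Nat (succ (succ (succ (succ zero))))) → vcons Nat (succ zero) l (vcons Nat zero (succ zero) (vnil Nat))) (λ (χ : Nat) → λ (θ : Vec Nat (succ (succ (succ (succ zero))))) → vcons Nat (succ zero) χ (vcons Nat zero (succ zero) (vnil Nat)))
normal-order step count: 0
term was already normal: yes


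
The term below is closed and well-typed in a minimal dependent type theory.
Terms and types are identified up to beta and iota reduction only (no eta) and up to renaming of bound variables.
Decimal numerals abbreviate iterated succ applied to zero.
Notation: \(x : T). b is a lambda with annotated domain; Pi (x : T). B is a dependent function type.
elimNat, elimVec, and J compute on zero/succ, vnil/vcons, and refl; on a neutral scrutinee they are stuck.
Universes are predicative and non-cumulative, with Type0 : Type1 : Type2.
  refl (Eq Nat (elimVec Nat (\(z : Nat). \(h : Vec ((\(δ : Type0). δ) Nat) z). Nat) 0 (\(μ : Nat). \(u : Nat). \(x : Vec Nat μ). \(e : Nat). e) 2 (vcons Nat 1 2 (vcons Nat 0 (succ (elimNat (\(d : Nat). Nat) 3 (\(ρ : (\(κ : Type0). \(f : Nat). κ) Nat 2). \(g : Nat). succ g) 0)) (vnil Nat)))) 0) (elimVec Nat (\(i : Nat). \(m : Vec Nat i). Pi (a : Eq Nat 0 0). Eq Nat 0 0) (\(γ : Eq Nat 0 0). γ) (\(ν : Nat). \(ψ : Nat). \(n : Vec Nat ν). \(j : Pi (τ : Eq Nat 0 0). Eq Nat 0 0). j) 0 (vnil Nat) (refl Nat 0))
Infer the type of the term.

type:
  Eq (Eq Nat 0 0) (refl Nat 0) (refl Nat 0)


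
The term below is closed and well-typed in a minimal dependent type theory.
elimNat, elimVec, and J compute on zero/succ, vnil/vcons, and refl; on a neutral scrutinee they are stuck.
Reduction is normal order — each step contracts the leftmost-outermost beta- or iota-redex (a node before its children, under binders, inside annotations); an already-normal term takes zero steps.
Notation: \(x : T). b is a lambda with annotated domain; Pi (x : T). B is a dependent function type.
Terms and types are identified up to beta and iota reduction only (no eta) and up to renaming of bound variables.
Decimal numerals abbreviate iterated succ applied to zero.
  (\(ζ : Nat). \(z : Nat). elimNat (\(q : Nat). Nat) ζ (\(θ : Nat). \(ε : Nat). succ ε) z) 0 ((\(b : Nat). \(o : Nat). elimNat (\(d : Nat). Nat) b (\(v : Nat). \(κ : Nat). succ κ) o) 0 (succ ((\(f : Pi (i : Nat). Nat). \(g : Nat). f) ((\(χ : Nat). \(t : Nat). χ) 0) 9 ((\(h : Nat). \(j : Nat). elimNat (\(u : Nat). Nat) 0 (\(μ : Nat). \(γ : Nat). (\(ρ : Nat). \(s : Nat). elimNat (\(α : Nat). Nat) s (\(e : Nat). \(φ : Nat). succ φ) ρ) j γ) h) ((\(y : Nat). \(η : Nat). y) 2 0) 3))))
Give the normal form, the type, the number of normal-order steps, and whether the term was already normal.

normal form:
  1
the term's type:
  Nat
steps to reach normal form (normal order): 16
already normal: no
first redex: a beta-redex


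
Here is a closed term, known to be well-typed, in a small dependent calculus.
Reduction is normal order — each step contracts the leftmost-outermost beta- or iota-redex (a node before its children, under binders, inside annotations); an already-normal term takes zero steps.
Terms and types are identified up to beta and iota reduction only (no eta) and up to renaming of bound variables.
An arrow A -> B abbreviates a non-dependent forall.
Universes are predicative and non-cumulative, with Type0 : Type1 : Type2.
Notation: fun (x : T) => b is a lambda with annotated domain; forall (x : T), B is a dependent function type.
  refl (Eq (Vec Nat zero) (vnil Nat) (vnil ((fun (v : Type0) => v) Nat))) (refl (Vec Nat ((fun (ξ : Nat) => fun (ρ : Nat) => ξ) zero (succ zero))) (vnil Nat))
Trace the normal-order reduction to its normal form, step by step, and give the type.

normal-order reduction:
  refl (Eq (Vec Nat zero) (vnil Nat) (vnil ((fun (v : Type0) => v) Nat))) (refl (Vec Nat ((fun (ξ : Nat) => fun (ρ : Nat) => ξ) zero (succ zero))) (vnil Nat))
  ~> refl (Eq (Vec Nat zero) (vnil Nat) (vnil Nat)) (refl (Vec Nat ((fun (v : Nat) => fun (ξ : Nat) => v) zero (succ zero))) (vnil Nat))
  ~> refl (Eq (Vec Nat zero) (vnil Nat) (vnil Nat)) (refl (Vec Nat ((fun (v : Nat) => zero) (succ zero))) (vnil Nat))
  ~> refl (Eq (Vec Nat zero) (vnil Nat) (vnil Nat)) (refl (Vec Nat zero) (vnil Nat))
the term's type:
  Eq (Eq (Vec Nat zero) (vnil Nat) (vnil Nat)) (refl (Vec Nat zero) (vnil Nat)) (refl (Vec Nat zero) (vnil Nat))


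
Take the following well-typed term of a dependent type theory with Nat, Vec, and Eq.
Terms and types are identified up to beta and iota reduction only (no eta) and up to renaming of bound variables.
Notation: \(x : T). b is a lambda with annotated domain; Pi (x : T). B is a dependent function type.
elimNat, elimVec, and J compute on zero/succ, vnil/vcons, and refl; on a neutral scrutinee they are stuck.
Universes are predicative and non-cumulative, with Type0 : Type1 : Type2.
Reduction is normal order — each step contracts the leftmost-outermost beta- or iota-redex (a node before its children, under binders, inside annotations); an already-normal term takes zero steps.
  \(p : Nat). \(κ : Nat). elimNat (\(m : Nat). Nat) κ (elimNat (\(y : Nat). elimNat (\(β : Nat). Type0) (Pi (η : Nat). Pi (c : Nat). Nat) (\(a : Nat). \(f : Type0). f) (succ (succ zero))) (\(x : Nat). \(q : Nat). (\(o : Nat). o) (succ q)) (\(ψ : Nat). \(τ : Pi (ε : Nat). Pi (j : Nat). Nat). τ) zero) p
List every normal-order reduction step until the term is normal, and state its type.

reduction (normal order):
  \(p : Nat). \(κ : Nat). elimNat (\(m : Nat). Nat) κ (elimNat (\(y : Nat). elimNat (\(β : Nat). Type0) (Pi (η : Nat). Pi (c : Nat). Nat) (\(a : Nat). \(f : Type0). f) (succ (succ zero))) (\(x : Nat). \(q : Nat). (\(o : Nat). o) (succ q)) (\(ψ : Nat). \(τ : Pi (ε : Nat). Pi (j : Nat). Nat). τ) zero) p
  ~> \(p : Nat). \(κ : Nat). elimNat (\(m : Nat). Nat) κ (\(y : Nat). \(β : Nat). (\(η : Nat). η) (succ β)) p
  ~> \(p : Nat). \(κ : Nat). elimNat (\(m : Nat). Nat) κ (\(y : Nat). \(β : Nat). succ β) p
type:
  Pi (p : Nat). Pi (κ : Nat). Nat


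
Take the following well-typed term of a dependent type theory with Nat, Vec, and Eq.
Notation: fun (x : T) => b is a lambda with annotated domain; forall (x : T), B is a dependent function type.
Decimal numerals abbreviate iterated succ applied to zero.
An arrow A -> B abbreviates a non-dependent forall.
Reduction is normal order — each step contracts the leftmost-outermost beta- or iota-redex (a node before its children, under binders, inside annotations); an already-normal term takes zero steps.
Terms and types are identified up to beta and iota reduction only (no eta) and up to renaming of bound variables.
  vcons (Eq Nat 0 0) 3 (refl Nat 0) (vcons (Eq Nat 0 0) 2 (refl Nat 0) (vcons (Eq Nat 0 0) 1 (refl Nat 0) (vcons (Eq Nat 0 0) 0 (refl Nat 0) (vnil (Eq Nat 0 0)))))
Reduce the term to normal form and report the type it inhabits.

normal form:
  vcons (Eq Nat 0 0) 3 (refl Nat 0) (vcons (Eq Nat 0 0) 2 (refl Nat 0) (vcons (Eq Nat 0 0) 1 (refl Nat 0) (vcons (Eq Nat 0 0) 0 (refl Nat 0) (vnil (Eq Nat 0 0)))))
inferred type:
  Vec (Eq Nat 0 0) 4


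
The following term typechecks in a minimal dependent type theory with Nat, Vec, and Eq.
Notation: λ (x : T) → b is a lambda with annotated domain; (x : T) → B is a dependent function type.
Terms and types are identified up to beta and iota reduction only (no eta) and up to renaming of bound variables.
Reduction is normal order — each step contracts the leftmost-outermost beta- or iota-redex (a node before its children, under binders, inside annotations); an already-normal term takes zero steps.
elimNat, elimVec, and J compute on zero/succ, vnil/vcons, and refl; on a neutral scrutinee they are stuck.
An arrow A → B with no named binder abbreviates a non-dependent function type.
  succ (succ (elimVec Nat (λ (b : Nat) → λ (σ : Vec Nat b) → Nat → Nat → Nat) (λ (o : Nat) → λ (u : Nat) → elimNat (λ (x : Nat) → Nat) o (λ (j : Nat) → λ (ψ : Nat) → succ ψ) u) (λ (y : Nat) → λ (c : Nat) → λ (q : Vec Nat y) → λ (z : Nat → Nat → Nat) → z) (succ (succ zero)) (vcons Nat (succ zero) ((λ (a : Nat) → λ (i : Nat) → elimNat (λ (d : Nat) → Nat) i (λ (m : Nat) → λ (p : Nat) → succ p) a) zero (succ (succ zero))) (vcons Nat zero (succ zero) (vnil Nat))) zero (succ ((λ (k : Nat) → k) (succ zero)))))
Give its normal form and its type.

normal form:
  succ (succ (succ (succ zero)))
inferred type:
  Nat


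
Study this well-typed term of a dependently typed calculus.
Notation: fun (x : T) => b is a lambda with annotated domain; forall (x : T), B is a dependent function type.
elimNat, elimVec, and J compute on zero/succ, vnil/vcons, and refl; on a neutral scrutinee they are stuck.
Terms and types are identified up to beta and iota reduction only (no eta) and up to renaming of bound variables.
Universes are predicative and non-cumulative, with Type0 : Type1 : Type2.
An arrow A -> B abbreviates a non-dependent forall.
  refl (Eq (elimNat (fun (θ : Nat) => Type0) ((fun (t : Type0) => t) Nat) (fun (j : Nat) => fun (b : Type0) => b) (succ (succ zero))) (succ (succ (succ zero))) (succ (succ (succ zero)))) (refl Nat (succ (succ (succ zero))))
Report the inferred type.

type:
  Eq (Eq Nat (succ (succ (succ zero))) (succ (succ (succ zero)))) (refl Nat (succ (succ (succ zero)))) (refl Nat (succ (succ (succ zero))))


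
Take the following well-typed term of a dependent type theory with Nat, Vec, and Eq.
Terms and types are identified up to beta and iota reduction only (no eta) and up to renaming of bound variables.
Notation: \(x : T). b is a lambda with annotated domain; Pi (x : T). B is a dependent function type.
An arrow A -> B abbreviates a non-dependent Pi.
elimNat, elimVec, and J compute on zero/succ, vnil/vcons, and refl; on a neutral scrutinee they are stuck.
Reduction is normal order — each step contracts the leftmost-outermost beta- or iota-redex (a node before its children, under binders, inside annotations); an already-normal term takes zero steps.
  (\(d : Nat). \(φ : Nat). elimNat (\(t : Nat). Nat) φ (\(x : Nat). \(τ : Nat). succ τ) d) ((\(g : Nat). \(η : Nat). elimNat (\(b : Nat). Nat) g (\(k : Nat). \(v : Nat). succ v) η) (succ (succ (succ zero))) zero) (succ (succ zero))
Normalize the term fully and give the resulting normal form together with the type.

reduced normal form:
  succ (succ (succ (succ (succ zero))))
the term's type:
  Nat
observation: the first redex contracted is a beta-redex; the normal form is reached in 15 normal-order steps.


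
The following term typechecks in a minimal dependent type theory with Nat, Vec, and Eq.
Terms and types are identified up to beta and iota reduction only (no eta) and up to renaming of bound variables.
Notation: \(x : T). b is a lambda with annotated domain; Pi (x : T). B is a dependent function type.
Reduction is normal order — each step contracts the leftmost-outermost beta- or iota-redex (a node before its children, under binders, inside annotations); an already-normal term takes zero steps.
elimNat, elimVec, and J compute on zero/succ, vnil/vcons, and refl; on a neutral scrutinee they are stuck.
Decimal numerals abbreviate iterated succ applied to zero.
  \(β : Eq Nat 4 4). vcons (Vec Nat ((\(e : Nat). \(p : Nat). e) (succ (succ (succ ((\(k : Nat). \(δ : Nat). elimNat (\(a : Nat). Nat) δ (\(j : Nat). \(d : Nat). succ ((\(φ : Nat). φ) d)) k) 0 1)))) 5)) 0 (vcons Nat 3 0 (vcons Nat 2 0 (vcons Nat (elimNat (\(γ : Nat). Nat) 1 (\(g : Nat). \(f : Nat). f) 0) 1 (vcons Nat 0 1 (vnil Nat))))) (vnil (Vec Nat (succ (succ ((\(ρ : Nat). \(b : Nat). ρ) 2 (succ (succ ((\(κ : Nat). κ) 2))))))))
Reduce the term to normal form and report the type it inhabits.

normal form:
  \(β : Eq Nat 4 4). vcons (Vec Nat 4) 0 (vcons Nat 3 0 (vcons Nat 2 0 (vcons Nat 1 1 (vcons Nat 0 1 (vnil Nat))))) (vnil (Vec Nat 4))
type:
  Pi (β : Eq Nat 4 4). Vec (Vec Nat 4) 1
observation: contracting a beta-redex first, the term normalizes in 8 steps.


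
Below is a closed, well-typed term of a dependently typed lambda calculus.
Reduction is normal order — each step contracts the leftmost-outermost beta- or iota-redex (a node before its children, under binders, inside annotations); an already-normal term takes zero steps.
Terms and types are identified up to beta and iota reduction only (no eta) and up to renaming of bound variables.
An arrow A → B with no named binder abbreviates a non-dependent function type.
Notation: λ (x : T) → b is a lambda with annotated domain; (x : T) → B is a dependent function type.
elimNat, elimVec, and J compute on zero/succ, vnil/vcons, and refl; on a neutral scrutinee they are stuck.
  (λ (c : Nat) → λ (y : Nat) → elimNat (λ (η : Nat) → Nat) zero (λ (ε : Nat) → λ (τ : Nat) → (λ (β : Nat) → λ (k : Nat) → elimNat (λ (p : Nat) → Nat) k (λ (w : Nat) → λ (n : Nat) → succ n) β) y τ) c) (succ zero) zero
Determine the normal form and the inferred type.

normal form:
  zero
the term's type:
  Nat
observation: contracting a beta-redex first, the term normalizes in 9 steps.


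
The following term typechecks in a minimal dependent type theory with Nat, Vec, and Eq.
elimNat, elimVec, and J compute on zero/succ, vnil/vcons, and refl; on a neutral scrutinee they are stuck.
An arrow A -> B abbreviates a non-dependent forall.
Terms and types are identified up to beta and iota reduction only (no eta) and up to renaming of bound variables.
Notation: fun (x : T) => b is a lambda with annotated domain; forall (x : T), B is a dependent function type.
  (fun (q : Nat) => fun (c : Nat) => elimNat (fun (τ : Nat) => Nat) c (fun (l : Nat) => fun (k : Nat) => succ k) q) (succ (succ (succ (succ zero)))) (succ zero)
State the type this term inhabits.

inferred type:
  Nat


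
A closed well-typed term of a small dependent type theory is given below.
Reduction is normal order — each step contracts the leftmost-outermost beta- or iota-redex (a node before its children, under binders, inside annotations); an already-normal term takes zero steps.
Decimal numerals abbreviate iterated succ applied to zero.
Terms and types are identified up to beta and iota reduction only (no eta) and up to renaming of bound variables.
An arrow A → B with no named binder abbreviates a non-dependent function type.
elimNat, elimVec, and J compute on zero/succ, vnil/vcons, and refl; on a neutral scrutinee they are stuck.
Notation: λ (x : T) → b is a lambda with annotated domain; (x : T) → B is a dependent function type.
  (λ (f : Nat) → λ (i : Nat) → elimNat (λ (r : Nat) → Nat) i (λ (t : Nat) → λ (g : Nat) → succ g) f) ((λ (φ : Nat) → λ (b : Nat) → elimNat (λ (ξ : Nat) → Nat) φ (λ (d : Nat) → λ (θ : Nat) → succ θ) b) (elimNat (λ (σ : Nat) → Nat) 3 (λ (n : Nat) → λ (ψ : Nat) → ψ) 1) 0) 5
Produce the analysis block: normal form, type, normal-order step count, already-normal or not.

reduced normal form:
  8
the term's type:
  Nat
reduction steps (normal order): 19
term was already normal: no
first contracted redex: a beta-redex


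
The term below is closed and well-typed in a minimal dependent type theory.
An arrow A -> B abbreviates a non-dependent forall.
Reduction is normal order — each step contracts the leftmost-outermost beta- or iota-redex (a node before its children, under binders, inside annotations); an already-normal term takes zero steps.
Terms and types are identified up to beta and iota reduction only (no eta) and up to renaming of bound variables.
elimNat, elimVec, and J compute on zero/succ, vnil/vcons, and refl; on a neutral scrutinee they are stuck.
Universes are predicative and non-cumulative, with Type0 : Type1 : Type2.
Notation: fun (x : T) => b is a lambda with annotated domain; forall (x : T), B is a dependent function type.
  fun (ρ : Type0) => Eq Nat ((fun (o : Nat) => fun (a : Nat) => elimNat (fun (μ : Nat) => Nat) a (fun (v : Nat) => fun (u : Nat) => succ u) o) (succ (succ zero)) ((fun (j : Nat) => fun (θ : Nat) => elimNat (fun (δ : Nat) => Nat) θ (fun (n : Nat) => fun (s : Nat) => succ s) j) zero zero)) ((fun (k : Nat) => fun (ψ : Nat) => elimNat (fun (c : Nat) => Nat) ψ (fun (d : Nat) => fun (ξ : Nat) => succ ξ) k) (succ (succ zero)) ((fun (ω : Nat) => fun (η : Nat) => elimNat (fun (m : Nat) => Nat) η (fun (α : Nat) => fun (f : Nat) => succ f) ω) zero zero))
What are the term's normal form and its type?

reduced normal form:
  fun (ρ : Type0) => Eq Nat (succ (succ zero)) (succ (succ zero))
type:
  Type0 -> Type0


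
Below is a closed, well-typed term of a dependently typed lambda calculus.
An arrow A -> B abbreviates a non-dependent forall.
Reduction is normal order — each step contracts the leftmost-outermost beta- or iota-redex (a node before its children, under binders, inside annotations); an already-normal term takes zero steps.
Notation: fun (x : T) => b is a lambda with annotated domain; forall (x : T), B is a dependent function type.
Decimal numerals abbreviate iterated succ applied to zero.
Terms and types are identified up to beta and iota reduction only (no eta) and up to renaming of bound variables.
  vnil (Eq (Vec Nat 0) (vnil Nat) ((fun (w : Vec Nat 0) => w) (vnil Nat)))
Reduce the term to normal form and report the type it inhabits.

reduced normal form:
  vnil (Eq (Vec Nat 0) (vnil Nat) (vnil Nat))
type:
  Vec (Eq (Vec Nat 0) (vnil Nat) (vnil Nat)) 0
observation: reduction starts at a beta-redex, and 1 normal-order step reach the normal form.
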